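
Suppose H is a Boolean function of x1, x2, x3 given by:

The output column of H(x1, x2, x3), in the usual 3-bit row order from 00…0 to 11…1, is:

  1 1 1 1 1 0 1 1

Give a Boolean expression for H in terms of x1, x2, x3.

H is 0 on exactly one input, (1,0,1), whose minterm is x1·¬x2·x3. So H is the negation of that single conjunction.

H(x1, x2, x3) = ((x1 · x2') · x3)'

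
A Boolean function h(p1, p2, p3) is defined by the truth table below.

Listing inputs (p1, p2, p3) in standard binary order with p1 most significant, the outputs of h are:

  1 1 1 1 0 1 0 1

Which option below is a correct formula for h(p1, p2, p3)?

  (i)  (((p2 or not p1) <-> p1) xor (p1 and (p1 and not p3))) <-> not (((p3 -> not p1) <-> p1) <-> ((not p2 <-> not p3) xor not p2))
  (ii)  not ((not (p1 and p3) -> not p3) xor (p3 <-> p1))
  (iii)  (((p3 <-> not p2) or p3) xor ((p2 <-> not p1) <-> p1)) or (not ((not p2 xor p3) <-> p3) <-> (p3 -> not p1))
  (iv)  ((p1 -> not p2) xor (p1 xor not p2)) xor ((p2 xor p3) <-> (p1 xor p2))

(i): at (0,0,1) it gives 0, but h = 1 — eliminated.
(iii): at (1,0,0) it gives 1, but h = 0 — eliminated.
(iv): at (0,0,1) it gives 0, but h = 1 — eliminated.
(ii) is the remaining candidate, and it agrees with h on all 8 inputs.

ii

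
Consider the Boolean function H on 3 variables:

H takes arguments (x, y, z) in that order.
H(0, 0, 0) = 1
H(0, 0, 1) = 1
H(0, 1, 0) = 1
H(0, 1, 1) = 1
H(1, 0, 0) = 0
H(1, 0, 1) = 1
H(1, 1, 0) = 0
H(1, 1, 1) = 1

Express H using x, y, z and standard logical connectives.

The 0-rows are (1,0,0), (1,1,0). Take each as a conjunction (x·¬y·¬z, x·y·¬z), form their disjunction, and complement — that gives a formula that is 1 everywhere H is.

H(x, y, z) = ¬(((x ∧ ¬y) ∧ ¬z) ∨ ((x ∧ y) ∧ ¬z))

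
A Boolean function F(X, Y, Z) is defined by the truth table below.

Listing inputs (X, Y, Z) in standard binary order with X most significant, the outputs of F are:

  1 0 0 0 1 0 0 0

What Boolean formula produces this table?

F(X, Y, Z) = ((NOT X AND NOT Y) AND NOT Z) OR ((X AND NOT Y) AND NOT Z)

The 1-rows are (0,0,0), (1,0,0). Each contributes one minterm — ¬X·¬Y·¬Z; X·¬Y·¬Z — and their disjunction is a sum-of-products form of F.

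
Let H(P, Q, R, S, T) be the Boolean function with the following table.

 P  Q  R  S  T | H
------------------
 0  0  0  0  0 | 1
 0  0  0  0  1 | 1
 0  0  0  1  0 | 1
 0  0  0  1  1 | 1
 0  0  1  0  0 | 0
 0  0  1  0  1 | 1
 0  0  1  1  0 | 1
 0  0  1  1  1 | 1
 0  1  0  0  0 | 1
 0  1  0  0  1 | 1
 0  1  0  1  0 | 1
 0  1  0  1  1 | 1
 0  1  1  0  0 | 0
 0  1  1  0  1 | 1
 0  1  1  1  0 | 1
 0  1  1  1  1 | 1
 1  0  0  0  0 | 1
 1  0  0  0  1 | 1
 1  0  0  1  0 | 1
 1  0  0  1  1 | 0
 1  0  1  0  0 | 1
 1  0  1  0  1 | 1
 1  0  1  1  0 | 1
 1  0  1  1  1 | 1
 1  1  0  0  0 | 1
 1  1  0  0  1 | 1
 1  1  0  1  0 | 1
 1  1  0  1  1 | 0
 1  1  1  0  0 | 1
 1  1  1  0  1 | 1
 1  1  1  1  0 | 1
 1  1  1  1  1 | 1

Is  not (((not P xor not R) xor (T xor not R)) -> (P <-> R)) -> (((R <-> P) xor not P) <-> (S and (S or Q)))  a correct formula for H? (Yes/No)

Yes

Check the formula against H row by row:
  P=0, Q=0, R=0, S=0, T=0: formula gives 1, H = 1 ✓
  P=0, Q=0, R=0, S=0, T=1: formula gives 1, H = 1 ✓
  P=0, Q=0, R=0, S=1, T=0: formula gives 1, H = 1 ✓
  P=0, Q=0, R=0, S=1, T=1: formula gives 1, H = 1 ✓
  …and likewise for the remaining 28 rows.
Every row agrees, so the formula is equivalent.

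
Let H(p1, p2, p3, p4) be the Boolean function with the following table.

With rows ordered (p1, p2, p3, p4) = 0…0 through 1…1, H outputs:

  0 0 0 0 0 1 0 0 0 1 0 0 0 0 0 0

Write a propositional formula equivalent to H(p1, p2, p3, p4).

Collect the rows where H=1 — (0,1,0,1), (1,0,0,1) — and write one minterm per row: ¬p1·p2·¬p3·p4, p1·¬p2·¬p3·p4. Their union (logical OR) reproduces the table exactly.

H(p1, p2, p3, p4) = (((¬p1 ∧ p2) ∧ ¬p3) ∧ p4) ∨ (((p1 ∧ ¬p2) ∧ ¬p3) ∧ p4)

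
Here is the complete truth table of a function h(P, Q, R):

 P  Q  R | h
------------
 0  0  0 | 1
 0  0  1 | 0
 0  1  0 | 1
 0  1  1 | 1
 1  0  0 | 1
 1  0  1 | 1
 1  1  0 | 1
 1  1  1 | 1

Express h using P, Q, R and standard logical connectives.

h is 0 on exactly one input, (0,0,1), whose minterm is ¬P·¬Q·R. So h is the negation of that single conjunction.

h(P, Q, R) = ¬((¬P ∧ ¬Q) ∧ R)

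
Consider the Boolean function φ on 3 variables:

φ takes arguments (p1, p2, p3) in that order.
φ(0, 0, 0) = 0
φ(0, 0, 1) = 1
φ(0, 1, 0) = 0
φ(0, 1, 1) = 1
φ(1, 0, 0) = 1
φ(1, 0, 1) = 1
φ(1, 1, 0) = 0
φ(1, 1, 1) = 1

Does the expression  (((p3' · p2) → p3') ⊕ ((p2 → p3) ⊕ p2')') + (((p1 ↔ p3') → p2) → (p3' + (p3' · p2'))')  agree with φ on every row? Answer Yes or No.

Check the formula against φ row by row:
  p1=0, p2=0, p3=0: formula gives 0, φ = 0 ✓
  p1=0, p2=0, p3=1: formula gives 1, φ = 1 ✓
  p1=0, p2=1, p3=0: formula gives 0, φ = 0 ✓
  p1=0, p2=1, p3=1: formula gives 1, φ = 1 ✓
  p1=1, p2=0, p3=0: formula gives 1, φ = 1 ✓
  … (the remaining 3 rows also agree.)
All 8 rows match — the expression computes φ exactly.

Yes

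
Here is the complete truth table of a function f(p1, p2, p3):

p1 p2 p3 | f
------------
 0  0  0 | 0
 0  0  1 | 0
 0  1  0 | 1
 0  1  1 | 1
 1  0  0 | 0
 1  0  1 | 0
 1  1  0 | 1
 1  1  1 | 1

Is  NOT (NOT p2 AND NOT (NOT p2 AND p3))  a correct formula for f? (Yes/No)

Test each input against both f and the formula:
  p1=0, p2=0, p3=0: formula gives 0, f = 0 ✓
  p1=0, p2=0, p3=1: formula gives 1, but f = 0 ✗
Row (0,0,1) is a counterexample, so the formula is not equivalent to f.

No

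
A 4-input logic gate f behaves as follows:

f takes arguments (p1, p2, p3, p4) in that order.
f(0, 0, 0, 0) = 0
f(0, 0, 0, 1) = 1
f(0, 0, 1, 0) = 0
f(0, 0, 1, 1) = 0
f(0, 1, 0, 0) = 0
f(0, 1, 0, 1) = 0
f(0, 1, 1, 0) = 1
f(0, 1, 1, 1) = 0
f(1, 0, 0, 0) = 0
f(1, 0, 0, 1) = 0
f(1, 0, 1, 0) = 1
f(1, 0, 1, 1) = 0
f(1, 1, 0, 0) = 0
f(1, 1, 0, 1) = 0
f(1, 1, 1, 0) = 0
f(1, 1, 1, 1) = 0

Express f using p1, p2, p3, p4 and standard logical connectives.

Collect the rows where f=1 — (0,0,0,1), (0,1,1,0), (1,0,1,0) — and write one minterm per row: ¬p1·¬p2·¬p3·p4, ¬p1·p2·p3·¬p4, p1·¬p2·p3·¬p4. Their union (logical OR) reproduces the table exactly.

f(p1, p2, p3, p4) = ((((p1' · p2') · p3') · p4) + (((p1' · p2) · p3) · p4')) + (((p1 · p2') · p3) · p4')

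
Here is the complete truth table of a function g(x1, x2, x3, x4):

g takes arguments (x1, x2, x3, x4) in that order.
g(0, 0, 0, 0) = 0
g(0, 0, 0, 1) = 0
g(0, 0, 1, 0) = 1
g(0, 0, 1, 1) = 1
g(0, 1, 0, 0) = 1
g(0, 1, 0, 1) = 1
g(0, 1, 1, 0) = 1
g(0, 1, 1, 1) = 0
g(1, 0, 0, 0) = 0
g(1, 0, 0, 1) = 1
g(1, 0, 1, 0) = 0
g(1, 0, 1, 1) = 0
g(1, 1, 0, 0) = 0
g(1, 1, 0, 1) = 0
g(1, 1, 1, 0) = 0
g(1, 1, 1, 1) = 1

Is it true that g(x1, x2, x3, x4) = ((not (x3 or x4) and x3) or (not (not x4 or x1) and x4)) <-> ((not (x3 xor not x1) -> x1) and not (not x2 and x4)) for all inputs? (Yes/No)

Test each input against both g and the formula:
  x1=0, x2=0, x3=0, x4=0: formula gives 0, g = 0 ✓
  x1=0, x2=0, x3=0, x4=1: formula gives 0, g = 0 ✓
  x1=0, x2=0, x3=1, x4=0: formula gives 1, g = 1 ✓
  x1=0, x2=0, x3=1, x4=1: formula gives 0, but g = 1 ✗
Row (0,0,1,1) is a counterexample, so the formula is not equivalent to g.

No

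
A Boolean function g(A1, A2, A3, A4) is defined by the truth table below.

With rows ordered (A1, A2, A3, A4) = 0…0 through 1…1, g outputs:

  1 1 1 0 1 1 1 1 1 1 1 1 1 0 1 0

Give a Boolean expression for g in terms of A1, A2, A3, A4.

There are just 3 zero rows: (0,0,1,1), (1,1,0,1), (1,1,1,1). Their minterms are ¬A1·¬A2·A3·A4, A1·A2·¬A3·A4, A1·A2·A3·A4; the OR of those covers precisely the 0-outputs, and negating it yields g.

g(A1, A2, A3, A4) = NOT (((((NOT A1 AND NOT A2) AND A3) AND A4) OR (((A1 AND A2) AND NOT A3) AND A4)) OR (((A1 AND A2) AND A3) AND A4))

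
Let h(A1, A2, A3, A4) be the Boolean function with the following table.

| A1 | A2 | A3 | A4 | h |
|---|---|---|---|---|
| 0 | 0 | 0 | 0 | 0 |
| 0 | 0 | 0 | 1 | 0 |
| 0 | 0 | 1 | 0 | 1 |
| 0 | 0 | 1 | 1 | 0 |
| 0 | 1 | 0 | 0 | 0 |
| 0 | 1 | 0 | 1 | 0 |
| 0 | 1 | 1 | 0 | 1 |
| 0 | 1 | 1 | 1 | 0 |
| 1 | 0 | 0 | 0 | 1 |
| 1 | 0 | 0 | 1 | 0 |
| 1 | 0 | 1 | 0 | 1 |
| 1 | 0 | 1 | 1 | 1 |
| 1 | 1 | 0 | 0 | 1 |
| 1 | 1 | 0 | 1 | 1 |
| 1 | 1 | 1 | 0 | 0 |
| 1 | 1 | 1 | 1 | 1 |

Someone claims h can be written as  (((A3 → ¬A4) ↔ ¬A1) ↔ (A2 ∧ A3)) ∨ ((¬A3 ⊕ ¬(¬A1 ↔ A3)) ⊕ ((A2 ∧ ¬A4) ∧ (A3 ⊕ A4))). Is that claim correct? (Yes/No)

Evaluate (((A3 → ¬A4) ↔ ¬A1) ↔ (A2 ∧ A3)) ∨ ((¬A3 ⊕ ¬(¬A1 ↔ A3)) ⊕ ((A2 ∧ ¬A4) ∧ (A3 ⊕ A4))) on each row and compare to h:
  A1=0, A2=0, A3=0, A4=0: formula gives 0, h = 0 ✓
  A1=0, A2=0, A3=0, A4=1: formula gives 0, h = 0 ✓
  A1=0, A2=0, A3=1, A4=0: formula gives 0, but h = 1 ✗
Row (0,0,1,0) is a counterexample, so the formula is not equivalent to h.

No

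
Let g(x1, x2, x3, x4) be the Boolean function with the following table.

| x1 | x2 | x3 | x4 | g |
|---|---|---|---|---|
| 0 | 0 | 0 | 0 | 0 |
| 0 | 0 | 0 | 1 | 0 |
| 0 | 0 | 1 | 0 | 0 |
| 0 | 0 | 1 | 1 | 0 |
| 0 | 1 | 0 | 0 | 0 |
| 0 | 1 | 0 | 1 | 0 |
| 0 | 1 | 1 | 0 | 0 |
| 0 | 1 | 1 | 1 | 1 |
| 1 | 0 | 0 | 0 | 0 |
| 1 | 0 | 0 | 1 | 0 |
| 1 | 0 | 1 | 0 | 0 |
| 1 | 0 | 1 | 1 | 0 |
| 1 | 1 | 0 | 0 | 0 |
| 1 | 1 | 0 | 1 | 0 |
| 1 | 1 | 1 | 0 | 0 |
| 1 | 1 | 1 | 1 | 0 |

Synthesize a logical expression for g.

Only row (0,1,1,1) gives 1. That row's minterm ¬x1·x2·x3·x4 is g directly.

g(x1, x2, x3, x4) = ((¬x1 ∧ x2) ∧ x3) ∧ x4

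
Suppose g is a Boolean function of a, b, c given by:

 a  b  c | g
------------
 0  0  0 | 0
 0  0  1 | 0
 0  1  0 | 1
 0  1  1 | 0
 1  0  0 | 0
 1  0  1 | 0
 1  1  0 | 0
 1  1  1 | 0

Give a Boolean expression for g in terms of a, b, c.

g(a, b, c) = (¬a ∧ b) ∧ ¬c

g is 1 on exactly one input, (0,1,0), whose minterm is ¬a·b·¬c. So g is just that conjunction.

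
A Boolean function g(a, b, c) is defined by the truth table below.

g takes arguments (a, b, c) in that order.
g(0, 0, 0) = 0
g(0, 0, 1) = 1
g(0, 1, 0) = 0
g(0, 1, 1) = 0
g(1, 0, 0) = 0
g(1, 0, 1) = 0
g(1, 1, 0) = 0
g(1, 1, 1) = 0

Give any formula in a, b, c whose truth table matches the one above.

g(a, b, c) = (NOT a AND NOT b) AND c

Only row (0,0,1) gives 1. That row's minterm ¬a·¬b·c is g directly.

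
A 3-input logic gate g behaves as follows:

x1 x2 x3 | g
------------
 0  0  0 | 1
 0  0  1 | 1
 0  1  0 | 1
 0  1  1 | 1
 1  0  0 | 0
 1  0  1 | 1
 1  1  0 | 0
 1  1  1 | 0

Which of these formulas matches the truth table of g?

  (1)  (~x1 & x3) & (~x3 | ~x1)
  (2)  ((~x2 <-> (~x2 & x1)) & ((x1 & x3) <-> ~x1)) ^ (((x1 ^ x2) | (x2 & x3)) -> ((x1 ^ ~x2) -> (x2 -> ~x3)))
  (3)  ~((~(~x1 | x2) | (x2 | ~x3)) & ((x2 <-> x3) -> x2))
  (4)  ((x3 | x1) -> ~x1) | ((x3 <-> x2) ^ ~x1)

(1) disagrees with g on (0,0,0) (formula → 0, table → 1); rule it out.
(3) disagrees with g on (0,1,0) (formula → 0, table → 1); rule it out.
(4) disagrees with g on (1,0,0) (formula → 1, table → 0); rule it out.
Only (2) survives; checking it on all 8 rows confirms it matches g.

2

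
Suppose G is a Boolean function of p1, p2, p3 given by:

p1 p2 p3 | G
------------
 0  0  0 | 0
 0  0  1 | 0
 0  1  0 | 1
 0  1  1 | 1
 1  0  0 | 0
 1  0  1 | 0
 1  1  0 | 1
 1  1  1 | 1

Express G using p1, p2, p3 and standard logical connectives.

The output simply equals p2.

G(p1, p2, p3) = p2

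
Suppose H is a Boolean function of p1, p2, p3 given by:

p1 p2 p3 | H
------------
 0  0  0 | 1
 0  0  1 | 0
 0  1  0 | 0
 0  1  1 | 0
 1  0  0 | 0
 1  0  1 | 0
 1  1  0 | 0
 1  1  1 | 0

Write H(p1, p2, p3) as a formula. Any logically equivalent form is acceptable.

The output is 1 only when every input is 0 — NOR of all inputs.

H(p1, p2, p3) = NOT ((p1 OR p2) OR p3)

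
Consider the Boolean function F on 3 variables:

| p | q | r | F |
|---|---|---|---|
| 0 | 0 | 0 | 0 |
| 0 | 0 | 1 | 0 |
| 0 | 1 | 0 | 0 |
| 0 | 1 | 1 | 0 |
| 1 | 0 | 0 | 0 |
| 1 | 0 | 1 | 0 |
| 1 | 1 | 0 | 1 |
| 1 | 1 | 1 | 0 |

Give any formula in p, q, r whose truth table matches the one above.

F(p, q, r) = (p & q) & ~r

Only row (1,1,0) gives 1. That row's minterm p·q·¬r is F directly.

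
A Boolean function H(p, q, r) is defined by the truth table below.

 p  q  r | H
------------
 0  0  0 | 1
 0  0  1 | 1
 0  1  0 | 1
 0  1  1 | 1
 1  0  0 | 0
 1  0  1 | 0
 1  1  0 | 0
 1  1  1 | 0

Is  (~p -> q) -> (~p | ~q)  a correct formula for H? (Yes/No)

No

Test each input against both H and the formula:
  p=0, q=0, r=0: formula gives 1, H = 1 ✓
  p=0, q=0, r=1: formula gives 1, H = 1 ✓
  p=0, q=1, r=0: formula gives 1, H = 1 ✓
  p=0, q=1, r=1: formula gives 1, H = 1 ✓
  p=1, q=0, r=0: formula gives 1, but H = 0 ✗
A single disagreement suffices: at (1,0,0) they differ, so the formula does not compute H.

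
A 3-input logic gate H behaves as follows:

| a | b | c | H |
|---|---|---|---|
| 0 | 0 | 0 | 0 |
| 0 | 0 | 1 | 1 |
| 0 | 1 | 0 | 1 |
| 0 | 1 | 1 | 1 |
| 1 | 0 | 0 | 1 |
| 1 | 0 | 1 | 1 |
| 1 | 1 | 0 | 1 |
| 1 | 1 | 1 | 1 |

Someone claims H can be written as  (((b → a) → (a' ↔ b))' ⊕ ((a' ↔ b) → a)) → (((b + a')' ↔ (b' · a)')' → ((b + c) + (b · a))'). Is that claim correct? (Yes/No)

No

Check the formula against H row by row:
  a=0, b=0, c=0: formula gives 1, but H = 0 ✗
A single disagreement suffices: at (0,0,0) they differ, so the formula does not compute H.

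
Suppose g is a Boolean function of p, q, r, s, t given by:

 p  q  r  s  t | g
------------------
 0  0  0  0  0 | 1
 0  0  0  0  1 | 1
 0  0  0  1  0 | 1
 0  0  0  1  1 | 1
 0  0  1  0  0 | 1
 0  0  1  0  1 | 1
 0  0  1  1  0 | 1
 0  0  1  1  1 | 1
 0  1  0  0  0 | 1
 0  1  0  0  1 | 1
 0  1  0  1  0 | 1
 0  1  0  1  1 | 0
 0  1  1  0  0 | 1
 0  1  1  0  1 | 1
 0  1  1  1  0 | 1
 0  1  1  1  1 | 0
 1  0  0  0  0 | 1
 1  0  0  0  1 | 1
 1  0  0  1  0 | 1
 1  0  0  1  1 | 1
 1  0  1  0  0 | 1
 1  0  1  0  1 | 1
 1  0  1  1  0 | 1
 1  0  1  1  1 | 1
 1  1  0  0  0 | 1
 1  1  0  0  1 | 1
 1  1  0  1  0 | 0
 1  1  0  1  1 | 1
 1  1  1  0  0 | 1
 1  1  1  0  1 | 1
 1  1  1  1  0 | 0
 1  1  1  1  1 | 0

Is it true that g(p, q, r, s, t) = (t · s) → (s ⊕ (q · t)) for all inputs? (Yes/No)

No

Evaluate (t · s) → (s ⊕ (q · t)) on each row and compare to g:
  p=0, q=0, r=0, s=0, t=0: formula gives 1, g = 1 ✓
  p=0, q=0, r=0, s=0, t=1: formula gives 1, g = 1 ✓
  p=0, q=0, r=0, s=1, t=0: formula gives 1, g = 1 ✓
  p=0, q=0, r=0, s=1, t=1: formula gives 1, g = 1 ✓
  …
  p=1, q=1, r=0, s=1, t=0: formula gives 1, but g = 0 ✗
Since they disagree at (1,1,0,1,0), the expression is not a correct formula for g.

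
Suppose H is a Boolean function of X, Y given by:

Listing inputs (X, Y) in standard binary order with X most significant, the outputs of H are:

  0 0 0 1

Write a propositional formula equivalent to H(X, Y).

H is 1 on exactly one input, (1,1), whose minterm is X·Y. So H is just that conjunction.

H(X, Y) = X AND Y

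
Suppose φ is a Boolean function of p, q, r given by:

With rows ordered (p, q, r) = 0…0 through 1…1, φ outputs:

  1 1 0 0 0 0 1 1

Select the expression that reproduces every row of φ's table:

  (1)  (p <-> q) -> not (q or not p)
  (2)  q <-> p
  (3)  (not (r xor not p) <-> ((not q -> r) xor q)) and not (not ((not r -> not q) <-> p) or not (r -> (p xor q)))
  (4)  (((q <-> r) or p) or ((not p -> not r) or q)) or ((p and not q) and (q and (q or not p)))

(1): at (0,0,0) it gives 0, but φ = 1 — eliminated.
(3): at (0,0,0) it gives 0, but φ = 1 — eliminated.
(4): at (0,0,1) it gives 0, but φ = 1 — eliminated.
Only (2) survives; checking it on all 8 rows confirms it matches φ.

2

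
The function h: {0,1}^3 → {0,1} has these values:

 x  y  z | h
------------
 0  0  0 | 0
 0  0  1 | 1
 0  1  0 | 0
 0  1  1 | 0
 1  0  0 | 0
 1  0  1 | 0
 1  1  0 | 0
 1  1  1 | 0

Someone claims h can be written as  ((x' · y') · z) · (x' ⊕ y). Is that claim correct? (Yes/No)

Evaluate ((x' · y') · z) · (x' ⊕ y) on each row and compare to h:
  x=0, y=0, z=0: formula gives 0, h = 0 ✓
  x=0, y=0, z=1: formula gives 1, h = 1 ✓
  x=0, y=1, z=0: formula gives 0, h = 0 ✓
  x=0, y=1, z=1: formula gives 0, h = 0 ✓
  x=1, y=0, z=0: formula gives 0, h = 0 ✓
  … (the remaining 3 rows also agree.)
Every row agrees, so the formula is equivalent.

Yes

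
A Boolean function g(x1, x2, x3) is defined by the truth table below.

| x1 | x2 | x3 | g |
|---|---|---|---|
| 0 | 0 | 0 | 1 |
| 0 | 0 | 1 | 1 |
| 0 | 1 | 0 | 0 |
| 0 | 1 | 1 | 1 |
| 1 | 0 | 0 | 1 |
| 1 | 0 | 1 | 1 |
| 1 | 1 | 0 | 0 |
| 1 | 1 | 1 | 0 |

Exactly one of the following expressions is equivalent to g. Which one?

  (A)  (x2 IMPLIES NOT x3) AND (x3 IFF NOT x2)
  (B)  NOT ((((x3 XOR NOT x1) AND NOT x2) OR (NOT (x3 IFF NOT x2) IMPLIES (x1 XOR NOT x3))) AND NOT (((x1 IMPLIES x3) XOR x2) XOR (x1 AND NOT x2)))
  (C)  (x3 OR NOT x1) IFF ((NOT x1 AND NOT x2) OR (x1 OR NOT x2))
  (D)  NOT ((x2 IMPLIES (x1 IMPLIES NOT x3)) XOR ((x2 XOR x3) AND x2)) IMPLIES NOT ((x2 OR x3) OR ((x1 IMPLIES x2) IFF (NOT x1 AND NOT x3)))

(A): at (0,0,0) it gives 0, but g = 1 — eliminated.
(B): at (1,0,1) it gives 0, but g = 1 — eliminated.
(C): at (0,1,1) it gives 0, but g = 1 — eliminated.
(D) is the remaining candidate, and it agrees with g on all 8 inputs.

D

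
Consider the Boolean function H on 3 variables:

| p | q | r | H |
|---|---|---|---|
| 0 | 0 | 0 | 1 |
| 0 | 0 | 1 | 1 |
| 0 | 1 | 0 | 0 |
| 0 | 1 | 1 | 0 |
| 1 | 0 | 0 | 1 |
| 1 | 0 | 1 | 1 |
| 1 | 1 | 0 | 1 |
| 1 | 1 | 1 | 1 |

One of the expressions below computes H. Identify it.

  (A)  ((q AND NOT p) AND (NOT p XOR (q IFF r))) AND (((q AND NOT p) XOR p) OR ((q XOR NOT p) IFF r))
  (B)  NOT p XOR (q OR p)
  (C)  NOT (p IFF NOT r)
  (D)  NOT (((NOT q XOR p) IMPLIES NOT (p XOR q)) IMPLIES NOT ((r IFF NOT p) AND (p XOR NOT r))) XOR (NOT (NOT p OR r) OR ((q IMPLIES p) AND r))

B

(A): at (0,0,0) it gives 0, but H = 1 — eliminated.
(C): at (0,0,1) it gives 0, but H = 1 — eliminated.
(D): at (0,0,0) it gives 0, but H = 1 — eliminated.
(B) is the remaining candidate, and it agrees with H on all 8 inputs.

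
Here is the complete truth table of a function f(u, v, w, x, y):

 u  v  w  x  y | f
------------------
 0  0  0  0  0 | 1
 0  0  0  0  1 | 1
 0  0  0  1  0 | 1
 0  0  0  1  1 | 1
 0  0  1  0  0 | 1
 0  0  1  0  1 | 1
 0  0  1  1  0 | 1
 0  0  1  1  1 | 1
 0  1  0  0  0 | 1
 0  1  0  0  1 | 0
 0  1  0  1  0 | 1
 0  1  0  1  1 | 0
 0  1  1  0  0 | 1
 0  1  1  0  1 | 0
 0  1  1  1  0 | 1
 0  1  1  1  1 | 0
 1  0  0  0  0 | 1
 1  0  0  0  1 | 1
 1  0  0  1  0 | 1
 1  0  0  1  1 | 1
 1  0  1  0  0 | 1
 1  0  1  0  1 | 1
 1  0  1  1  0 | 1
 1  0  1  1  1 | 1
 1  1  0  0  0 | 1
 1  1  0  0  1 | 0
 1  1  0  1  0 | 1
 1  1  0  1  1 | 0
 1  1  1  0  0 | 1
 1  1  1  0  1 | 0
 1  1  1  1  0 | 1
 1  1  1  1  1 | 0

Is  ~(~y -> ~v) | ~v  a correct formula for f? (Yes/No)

Evaluate ~(~y -> ~v) | ~v on each row and compare to f:
  u=0, v=0, w=0, x=0, y=0: formula gives 1, f = 1 ✓
  u=0, v=0, w=0, x=0, y=1: formula gives 1, f = 1 ✓
  u=0, v=0, w=0, x=1, y=0: formula gives 1, f = 1 ✓
  u=0, v=0, w=0, x=1, y=1: formula gives 1, f = 1 ✓
  …and likewise for the remaining 28 rows.
Every row agrees, so the formula is equivalent.

Yes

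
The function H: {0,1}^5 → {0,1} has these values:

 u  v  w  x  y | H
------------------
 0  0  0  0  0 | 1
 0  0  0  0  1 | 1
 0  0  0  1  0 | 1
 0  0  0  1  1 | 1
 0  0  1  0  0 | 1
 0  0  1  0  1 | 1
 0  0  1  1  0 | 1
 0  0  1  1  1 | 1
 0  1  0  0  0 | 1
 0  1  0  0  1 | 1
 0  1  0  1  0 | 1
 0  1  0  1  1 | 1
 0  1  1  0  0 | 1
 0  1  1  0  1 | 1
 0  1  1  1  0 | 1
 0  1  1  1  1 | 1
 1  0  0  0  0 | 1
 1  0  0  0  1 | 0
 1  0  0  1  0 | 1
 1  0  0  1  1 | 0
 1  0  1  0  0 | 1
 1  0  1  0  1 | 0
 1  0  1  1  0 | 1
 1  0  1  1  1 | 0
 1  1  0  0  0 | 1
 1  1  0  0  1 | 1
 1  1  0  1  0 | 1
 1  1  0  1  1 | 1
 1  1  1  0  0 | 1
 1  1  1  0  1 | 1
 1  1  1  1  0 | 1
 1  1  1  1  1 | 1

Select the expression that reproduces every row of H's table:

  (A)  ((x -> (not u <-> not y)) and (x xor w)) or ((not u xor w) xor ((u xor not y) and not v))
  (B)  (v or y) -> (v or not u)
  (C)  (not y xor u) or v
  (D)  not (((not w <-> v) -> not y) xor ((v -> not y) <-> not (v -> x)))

B

(A): at (0,0,0,0,0) it gives 0, but H = 1 — eliminated.
(C): at (0,0,0,0,1) it gives 0, but H = 1 — eliminated.
(D): at (0,0,0,0,0) it gives 0, but H = 1 — eliminated.
Only (B) survives; checking it on all 32 rows confirms it matches H.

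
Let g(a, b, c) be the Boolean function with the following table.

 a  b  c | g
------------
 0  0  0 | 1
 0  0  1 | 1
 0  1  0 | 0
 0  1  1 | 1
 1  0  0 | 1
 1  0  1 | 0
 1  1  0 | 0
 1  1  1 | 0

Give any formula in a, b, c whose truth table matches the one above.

g(a, b, c) = ((((¬a ∧ ¬b) ∧ ¬c) ∨ ((¬a ∧ ¬b) ∧ c)) ∨ ((¬a ∧ b) ∧ c)) ∨ ((a ∧ ¬b) ∧ ¬c)

Collect the rows where g=1 — (0,0,0), (0,0,1), (0,1,1), (1,0,0) — and write one minterm per row: ¬a·¬b·¬c, ¬a·¬b·c, ¬a·b·c, a·¬b·¬c. Their union (logical OR) reproduces the table exactly.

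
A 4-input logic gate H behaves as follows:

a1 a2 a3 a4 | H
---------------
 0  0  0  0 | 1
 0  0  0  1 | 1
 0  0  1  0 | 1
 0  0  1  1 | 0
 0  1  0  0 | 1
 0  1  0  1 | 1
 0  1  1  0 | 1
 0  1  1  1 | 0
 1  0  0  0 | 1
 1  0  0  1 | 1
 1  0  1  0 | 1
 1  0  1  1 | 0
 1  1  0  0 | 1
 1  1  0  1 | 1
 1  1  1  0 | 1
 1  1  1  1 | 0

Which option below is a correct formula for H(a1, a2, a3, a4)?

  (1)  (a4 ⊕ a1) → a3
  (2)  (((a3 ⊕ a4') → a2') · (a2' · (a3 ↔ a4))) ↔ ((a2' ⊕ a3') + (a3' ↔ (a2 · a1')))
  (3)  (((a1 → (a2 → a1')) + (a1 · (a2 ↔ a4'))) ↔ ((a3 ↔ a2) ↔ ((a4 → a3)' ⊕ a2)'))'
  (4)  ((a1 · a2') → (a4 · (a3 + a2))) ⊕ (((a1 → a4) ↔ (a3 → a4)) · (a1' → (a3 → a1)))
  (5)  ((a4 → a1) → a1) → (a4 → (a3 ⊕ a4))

(1) disagrees with H on (0,0,0,1) (formula → 0, table → 1); rule it out.
(2) disagrees with H on (0,0,0,0) (formula → 0, table → 1); rule it out.
(3) disagrees with H on (0,0,0,0) (formula → 0, table → 1); rule it out.
(4) disagrees with H on (0,0,0,0) (formula → 0, table → 1); rule it out.
(5) is the remaining candidate, and it agrees with H on all 16 inputs.

5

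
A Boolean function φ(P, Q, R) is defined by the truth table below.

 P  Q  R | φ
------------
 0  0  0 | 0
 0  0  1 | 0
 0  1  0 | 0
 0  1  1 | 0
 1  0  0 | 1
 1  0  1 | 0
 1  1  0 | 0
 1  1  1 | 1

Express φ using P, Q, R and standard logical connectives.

The 1-rows are (1,0,0), (1,1,1). Each contributes one minterm — P·¬Q·¬R; P·Q·R — and their disjunction is a sum-of-products form of φ.

φ(P, Q, R) = ((P ∧ ¬Q) ∧ ¬R) ∨ ((P ∧ Q) ∧ R)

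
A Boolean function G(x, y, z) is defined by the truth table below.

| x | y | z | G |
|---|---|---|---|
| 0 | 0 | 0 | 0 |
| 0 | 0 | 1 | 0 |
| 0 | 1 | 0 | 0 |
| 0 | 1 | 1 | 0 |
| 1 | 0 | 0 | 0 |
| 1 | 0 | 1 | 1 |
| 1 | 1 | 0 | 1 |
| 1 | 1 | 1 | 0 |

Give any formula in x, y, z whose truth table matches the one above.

Collect the rows where G=1 — (1,0,1), (1,1,0) — and write one minterm per row: x·¬y·z, x·y·¬z. Their union (logical OR) reproduces the table exactly.

G(x, y, z) = ((x and not y) and z) or ((x and y) and not z)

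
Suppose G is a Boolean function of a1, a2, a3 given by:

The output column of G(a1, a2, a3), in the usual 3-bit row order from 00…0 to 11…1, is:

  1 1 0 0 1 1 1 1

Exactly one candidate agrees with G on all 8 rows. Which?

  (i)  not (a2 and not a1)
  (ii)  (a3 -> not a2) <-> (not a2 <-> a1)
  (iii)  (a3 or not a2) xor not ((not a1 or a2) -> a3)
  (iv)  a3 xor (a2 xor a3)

(ii) disagrees with G on (0,0,0) (formula → 0, table → 1); rule it out.
(iii) disagrees with G on (0,0,0) (formula → 0, table → 1); rule it out.
(iv) disagrees with G on (0,0,0) (formula → 0, table → 1); rule it out.
(i) is the remaining candidate, and it agrees with G on all 8 inputs.

i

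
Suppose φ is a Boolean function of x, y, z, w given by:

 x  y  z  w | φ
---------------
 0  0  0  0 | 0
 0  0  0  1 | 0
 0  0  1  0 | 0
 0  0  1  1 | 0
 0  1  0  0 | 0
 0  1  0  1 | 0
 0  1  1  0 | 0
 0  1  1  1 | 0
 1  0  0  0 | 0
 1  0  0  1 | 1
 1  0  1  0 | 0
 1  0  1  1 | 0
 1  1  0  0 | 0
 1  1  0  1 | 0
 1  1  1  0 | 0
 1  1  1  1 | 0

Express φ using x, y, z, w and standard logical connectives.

φ(x, y, z, w) = ((x and not y) and not z) and w

Only row (1,0,0,1) gives 1. That row's minterm x·¬y·¬z·w is φ directly.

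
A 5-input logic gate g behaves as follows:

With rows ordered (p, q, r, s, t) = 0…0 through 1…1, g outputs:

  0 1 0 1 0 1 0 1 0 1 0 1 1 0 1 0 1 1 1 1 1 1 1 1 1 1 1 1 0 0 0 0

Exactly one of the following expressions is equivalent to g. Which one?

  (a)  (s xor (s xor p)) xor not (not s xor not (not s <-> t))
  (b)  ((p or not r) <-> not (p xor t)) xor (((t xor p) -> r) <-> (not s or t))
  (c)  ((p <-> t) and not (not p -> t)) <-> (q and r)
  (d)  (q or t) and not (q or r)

c

(a) fails at (0,0,0,0,0): the formula yields 1, g is 0.
(b) fails at (0,0,0,0,1): the formula yields 0, g is 1.
(d) fails at (0,0,1,0,1): the formula yields 0, g is 1.
That leaves (c). Evaluating it on every row reproduces the table of g exactly.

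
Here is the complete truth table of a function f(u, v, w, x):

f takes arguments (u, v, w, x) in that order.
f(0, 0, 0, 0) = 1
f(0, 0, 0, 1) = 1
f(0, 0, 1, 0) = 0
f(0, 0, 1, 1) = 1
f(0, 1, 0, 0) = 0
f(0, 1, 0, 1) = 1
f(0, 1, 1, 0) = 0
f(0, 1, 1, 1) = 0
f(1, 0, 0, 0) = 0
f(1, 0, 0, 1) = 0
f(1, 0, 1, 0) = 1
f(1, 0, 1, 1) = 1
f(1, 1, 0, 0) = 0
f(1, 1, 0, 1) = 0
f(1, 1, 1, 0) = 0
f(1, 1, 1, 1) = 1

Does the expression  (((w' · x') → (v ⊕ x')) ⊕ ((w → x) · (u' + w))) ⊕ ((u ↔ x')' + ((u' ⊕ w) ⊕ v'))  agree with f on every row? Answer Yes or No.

Test each input against both f and the formula:
  u=0, v=0, w=0, x=0: formula gives 1, f = 1 ✓
  u=0, v=0, w=0, x=1: formula gives 0, but f = 1 ✗
A single disagreement suffices: at (0,0,0,1) they differ, so the formula does not compute f.

No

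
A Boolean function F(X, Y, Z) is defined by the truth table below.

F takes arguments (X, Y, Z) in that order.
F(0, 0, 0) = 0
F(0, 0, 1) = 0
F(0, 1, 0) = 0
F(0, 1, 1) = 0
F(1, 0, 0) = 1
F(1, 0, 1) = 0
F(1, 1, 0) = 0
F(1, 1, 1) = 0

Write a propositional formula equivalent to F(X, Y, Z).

F is 1 on exactly one input, (1,0,0), whose minterm is X·¬Y·¬Z. So F is just that conjunction.

F(X, Y, Z) = (X ∧ ¬Y) ∧ ¬Z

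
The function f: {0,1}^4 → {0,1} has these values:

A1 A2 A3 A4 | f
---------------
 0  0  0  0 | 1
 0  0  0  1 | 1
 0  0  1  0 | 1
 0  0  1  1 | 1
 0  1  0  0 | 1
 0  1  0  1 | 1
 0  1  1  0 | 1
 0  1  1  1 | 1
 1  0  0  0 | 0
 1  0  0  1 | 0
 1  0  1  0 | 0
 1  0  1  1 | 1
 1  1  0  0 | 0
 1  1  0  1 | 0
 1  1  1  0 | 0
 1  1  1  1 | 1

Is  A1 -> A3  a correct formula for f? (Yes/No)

No

Test each input against both f and the formula:
  A1=0, A2=0, A3=0, A4=0: formula gives 1, f = 1 ✓
  A1=0, A2=0, A3=0, A4=1: formula gives 1, f = 1 ✓
  A1=0, A2=0, A3=1, A4=0: formula gives 1, f = 1 ✓
  A1=0, A2=0, A3=1, A4=1: formula gives 1, f = 1 ✓
  …
  A1=1, A2=0, A3=1, A4=0: formula gives 1, but f = 0 ✗
Row (1,0,1,0) is a counterexample, so the formula is not equivalent to f.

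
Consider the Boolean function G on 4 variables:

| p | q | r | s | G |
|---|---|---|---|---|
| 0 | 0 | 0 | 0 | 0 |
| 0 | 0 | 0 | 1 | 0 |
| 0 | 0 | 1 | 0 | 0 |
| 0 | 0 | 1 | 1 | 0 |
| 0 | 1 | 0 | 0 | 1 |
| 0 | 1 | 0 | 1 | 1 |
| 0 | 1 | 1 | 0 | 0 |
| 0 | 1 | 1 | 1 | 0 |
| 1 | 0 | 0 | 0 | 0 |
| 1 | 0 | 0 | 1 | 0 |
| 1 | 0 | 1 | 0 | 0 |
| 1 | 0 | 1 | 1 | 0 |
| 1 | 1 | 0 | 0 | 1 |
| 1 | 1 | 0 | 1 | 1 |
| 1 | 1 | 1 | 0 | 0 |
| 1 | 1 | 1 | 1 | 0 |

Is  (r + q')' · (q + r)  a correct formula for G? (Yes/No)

Yes

Check the formula against G row by row:
  p=0, q=0, r=0, s=0: formula gives 0, G = 0 ✓
  p=0, q=0, r=0, s=1: formula gives 0, G = 0 ✓
  p=0, q=0, r=1, s=0: formula gives 0, G = 0 ✓
  p=0, q=0, r=1, s=1: formula gives 0, G = 0 ✓
  …and likewise for the remaining 12 rows.
Every row agrees, so the formula is equivalent.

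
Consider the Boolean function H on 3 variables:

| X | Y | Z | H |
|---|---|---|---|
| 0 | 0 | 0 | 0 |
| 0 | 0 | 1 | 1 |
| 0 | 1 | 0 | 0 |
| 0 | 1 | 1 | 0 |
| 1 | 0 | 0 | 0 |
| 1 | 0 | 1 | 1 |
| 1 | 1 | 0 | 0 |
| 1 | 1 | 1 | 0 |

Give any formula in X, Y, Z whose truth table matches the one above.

Collect the rows where H=1 — (0,0,1), (1,0,1) — and write one minterm per row: ¬X·¬Y·Z, X·¬Y·Z. Their union (logical OR) reproduces the table exactly.

H(X, Y, Z) = ((not X and not Y) and Z) or ((X and not Y) and Z)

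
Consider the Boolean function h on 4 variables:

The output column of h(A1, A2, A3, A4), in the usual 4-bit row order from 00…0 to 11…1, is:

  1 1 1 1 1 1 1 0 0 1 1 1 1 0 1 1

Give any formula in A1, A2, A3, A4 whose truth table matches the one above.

h(A1, A2, A3, A4) = NOT (((((NOT A1 AND A2) AND A3) AND A4) OR (((A1 AND NOT A2) AND NOT A3) AND NOT A4)) OR (((A1 AND A2) AND NOT A3) AND A4))

There are just 3 zero rows: (0,1,1,1), (1,0,0,0), (1,1,0,1). Their minterms are ¬A1·A2·A3·A4, A1·¬A2·¬A3·¬A4, A1·A2·¬A3·A4; the OR of those covers precisely the 0-outputs, and negating it yields h.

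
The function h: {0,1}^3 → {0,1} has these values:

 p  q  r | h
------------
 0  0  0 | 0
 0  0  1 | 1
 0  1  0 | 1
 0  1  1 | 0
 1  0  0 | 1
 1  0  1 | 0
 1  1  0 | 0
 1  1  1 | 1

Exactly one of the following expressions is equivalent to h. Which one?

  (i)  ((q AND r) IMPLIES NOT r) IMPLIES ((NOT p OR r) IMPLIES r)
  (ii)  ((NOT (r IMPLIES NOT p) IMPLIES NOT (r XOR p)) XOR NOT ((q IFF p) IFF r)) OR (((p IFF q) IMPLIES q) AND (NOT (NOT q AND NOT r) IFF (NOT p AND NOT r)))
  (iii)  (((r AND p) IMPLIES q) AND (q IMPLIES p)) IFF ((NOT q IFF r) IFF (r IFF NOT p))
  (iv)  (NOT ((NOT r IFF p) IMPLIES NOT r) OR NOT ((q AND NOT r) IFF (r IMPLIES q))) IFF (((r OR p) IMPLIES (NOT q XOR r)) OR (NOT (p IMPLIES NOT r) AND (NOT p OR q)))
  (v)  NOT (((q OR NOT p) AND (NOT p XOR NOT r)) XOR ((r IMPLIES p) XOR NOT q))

(i) fails at (0,1,0): the formula yields 0, h is 1.
(iii) fails at (0,0,0): the formula yields 1, h is 0.
(iv) fails at (0,0,0): the formula yields 1, h is 0.
(v) fails at (0,0,0): the formula yields 1, h is 0.
That leaves (ii). Evaluating it on every row reproduces the table of h exactly.

ii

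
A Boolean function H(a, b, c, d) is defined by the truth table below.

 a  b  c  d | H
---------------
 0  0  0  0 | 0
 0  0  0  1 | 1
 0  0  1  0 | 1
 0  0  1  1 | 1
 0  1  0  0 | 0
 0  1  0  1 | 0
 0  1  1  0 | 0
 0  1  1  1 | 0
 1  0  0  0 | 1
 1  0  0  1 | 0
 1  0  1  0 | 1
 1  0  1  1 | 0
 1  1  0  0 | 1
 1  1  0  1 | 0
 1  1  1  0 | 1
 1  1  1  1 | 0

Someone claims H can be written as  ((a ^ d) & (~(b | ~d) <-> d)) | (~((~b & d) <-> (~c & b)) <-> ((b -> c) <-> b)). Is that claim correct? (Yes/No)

Check the formula against H row by row:
  a=0, b=0, c=0, d=0: formula gives 1, but H = 0 ✗
A single disagreement suffices: at (0,0,0,0) they differ, so the formula does not compute H.

No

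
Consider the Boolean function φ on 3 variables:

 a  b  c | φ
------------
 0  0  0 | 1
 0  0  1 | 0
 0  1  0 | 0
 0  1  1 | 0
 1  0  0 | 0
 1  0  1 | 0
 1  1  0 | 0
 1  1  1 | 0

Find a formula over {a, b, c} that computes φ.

The output is 1 only when every input is 0 — NOR of all inputs.

φ(a, b, c) = ¬((a ∨ b) ∨ c)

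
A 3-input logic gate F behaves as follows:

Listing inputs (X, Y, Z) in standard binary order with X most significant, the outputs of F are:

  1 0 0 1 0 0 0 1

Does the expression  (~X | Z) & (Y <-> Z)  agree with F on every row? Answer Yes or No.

Evaluate (~X | Z) & (Y <-> Z) on each row and compare to F:
  X=0, Y=0, Z=0: formula gives 1, F = 1 ✓
  X=0, Y=0, Z=1: formula gives 0, F = 0 ✓
  X=0, Y=1, Z=0: formula gives 0, F = 0 ✓
  X=0, Y=1, Z=1: formula gives 1, F = 1 ✓
  X=1, Y=0, Z=0: formula gives 0, F = 0 ✓
  …and likewise for the remaining 3 rows.
No disagreement on any input; they are logically equivalent.

Yes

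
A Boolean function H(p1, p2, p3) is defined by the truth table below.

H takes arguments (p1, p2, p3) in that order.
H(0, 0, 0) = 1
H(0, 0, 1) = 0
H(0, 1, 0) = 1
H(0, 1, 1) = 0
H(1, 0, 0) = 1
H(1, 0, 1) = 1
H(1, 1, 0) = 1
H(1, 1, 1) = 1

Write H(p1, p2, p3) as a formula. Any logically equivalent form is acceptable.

H is 0 on only 2 rows — (0,0,1), (0,1,1). Writing each as a minterm (¬p1·¬p2·p3, ¬p1·p2·p3) and OR-ing them characterizes exactly where H=0, so H is the negation of that disjunction.

H(p1, p2, p3) = (((p1' · p2') · p3) + ((p1' · p2) · p3))'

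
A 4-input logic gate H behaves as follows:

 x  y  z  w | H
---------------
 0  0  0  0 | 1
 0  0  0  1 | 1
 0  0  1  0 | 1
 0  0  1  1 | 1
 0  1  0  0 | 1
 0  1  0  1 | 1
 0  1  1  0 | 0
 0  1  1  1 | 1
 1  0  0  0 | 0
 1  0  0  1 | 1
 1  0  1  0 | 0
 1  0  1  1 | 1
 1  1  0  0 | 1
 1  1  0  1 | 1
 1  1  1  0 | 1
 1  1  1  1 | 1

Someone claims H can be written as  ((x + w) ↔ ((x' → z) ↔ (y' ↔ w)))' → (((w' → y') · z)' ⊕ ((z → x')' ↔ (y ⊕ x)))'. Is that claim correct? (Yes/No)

Evaluate ((x + w) ↔ ((x' → z) ↔ (y' ↔ w)))' → (((w' → y') · z)' ⊕ ((z → x')' ↔ (y ⊕ x)))' on each row and compare to H:
  x=0, y=0, z=0, w=0: formula gives 1, H = 1 ✓
  x=0, y=0, z=0, w=1: formula gives 1, H = 1 ✓
  x=0, y=0, z=1, w=0: formula gives 1, H = 1 ✓
  x=0, y=0, z=1, w=1: formula gives 1, H = 1 ✓
  … (the remaining 12 rows also agree.)
All 16 rows match — the expression computes H exactly.

Yes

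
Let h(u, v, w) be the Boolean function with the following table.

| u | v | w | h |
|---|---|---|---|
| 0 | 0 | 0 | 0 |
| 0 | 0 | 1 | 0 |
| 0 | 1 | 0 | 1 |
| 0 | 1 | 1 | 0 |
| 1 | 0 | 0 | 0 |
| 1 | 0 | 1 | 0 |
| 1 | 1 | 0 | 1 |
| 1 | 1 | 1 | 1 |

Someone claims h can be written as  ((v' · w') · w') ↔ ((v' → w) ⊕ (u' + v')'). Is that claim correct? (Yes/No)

Evaluate ((v' · w') · w') ↔ ((v' → w) ⊕ (u' + v')') on each row and compare to h:
  u=0, v=0, w=0: formula gives 0, h = 0 ✓
  u=0, v=0, w=1: formula gives 0, h = 0 ✓
  u=0, v=1, w=0: formula gives 0, but h = 1 ✗
A single disagreement suffices: at (0,1,0) they differ, so the formula does not compute h.

No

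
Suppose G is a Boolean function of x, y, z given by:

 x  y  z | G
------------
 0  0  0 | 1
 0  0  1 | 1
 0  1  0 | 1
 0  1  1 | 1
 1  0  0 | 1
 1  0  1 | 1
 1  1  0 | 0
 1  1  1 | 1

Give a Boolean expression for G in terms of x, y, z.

Only row (1,1,0) gives 0. So G is 1 everywhere except there — the complement of the minterm x·y·¬z.

G(x, y, z) = ((x · y) · z')'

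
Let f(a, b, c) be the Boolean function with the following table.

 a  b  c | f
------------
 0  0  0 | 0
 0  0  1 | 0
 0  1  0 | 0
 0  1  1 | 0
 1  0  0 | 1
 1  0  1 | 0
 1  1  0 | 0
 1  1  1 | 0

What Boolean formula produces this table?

f(a, b, c) = (a AND NOT b) AND NOT c

Only row (1,0,0) gives 1. That row's minterm a·¬b·¬c is f directly.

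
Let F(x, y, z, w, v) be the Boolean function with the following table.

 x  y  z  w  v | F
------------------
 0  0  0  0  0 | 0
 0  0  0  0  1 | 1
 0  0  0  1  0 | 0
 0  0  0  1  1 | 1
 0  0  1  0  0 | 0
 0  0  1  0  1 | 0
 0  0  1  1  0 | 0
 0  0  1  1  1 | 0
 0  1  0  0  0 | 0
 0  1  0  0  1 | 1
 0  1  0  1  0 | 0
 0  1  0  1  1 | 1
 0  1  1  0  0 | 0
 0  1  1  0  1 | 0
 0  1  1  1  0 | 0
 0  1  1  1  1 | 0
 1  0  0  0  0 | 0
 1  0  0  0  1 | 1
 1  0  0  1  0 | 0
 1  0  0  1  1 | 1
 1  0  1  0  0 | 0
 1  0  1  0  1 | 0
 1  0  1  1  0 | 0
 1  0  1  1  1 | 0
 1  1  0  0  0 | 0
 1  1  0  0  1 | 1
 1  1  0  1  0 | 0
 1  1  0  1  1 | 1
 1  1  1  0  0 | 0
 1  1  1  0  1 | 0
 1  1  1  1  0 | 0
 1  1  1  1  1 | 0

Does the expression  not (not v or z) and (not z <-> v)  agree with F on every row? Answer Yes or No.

Evaluate not (not v or z) and (not z <-> v) on each row and compare to F:
  x=0, y=0, z=0, w=0, v=0: formula gives 0, F = 0 ✓
  x=0, y=0, z=0, w=0, v=1: formula gives 1, F = 1 ✓
  x=0, y=0, z=0, w=1, v=0: formula gives 0, F = 0 ✓
  x=0, y=0, z=0, w=1, v=1: formula gives 1, F = 1 ✓
  …and likewise for the remaining 28 rows.
Every row agrees, so the formula is equivalent.

Yes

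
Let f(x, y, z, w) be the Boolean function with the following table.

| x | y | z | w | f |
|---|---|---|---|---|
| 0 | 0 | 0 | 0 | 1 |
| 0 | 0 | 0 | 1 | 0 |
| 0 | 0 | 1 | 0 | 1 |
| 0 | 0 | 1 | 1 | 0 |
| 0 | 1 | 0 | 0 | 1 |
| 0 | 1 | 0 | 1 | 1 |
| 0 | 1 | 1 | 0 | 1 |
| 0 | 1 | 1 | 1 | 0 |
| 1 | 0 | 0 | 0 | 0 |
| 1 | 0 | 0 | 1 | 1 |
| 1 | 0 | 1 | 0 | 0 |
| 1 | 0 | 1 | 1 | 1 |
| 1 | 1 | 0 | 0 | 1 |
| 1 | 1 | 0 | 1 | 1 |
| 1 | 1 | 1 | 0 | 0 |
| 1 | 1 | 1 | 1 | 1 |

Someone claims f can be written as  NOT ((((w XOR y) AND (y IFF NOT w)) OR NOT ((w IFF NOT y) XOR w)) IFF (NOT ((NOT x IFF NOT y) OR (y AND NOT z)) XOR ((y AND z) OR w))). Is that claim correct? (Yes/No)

Test each input against both f and the formula:
  x=0, y=0, z=0, w=0: formula gives 1, f = 1 ✓
  x=0, y=0, z=0, w=1: formula gives 0, f = 0 ✓
  x=0, y=0, z=1, w=0: formula gives 1, f = 1 ✓
  x=0, y=0, z=1, w=1: formula gives 0, f = 0 ✓
  …and likewise for the remaining 12 rows.
No disagreement on any input; they are logically equivalent.

Yes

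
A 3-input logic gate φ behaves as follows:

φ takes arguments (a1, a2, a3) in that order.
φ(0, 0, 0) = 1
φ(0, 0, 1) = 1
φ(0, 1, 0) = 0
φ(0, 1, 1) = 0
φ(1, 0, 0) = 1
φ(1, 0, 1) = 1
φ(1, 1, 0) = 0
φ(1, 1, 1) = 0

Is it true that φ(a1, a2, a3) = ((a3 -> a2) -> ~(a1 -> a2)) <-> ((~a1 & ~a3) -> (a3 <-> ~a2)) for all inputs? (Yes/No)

Check the formula against φ row by row:
  a1=0, a2=0, a3=0: formula gives 1, φ = 1 ✓
  a1=0, a2=0, a3=1: formula gives 1, φ = 1 ✓
  a1=0, a2=1, a3=0: formula gives 0, φ = 0 ✓
  a1=0, a2=1, a3=1: formula gives 0, φ = 0 ✓
  a1=1, a2=0, a3=0: formula gives 1, φ = 1 ✓
  … (the remaining 3 rows also agree.)
All 8 rows match — the expression computes φ exactly.

Yes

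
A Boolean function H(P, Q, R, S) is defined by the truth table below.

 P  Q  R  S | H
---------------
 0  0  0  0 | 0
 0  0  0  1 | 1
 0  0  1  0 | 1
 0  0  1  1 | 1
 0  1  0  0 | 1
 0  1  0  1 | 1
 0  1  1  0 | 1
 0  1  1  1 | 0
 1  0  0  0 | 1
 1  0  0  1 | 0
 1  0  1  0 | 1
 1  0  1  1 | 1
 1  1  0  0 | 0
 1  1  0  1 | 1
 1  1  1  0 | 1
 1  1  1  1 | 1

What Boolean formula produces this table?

H(P, Q, R, S) = ~((((((~P & ~Q) & ~R) & ~S) | (((~P & Q) & R) & S)) | (((P & ~Q) & ~R) & S)) | (((P & Q) & ~R) & ~S))

There are just 4 zero rows: (0,0,0,0), (0,1,1,1), (1,0,0,1), (1,1,0,0). Their minterms are ¬P·¬Q·¬R·¬S, ¬P·Q·R·S, P·¬Q·¬R·S, P·Q·¬R·¬S; the OR of those covers precisely the 0-outputs, and negating it yields H.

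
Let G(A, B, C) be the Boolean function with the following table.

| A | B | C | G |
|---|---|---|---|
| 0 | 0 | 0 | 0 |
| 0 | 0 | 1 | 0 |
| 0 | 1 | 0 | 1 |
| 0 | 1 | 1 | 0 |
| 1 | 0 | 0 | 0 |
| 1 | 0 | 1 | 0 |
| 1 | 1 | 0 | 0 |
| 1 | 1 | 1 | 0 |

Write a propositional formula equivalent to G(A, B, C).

G(A, B, C) = (NOT A AND B) AND NOT C

Only row (0,1,0) gives 1. That row's minterm ¬A·B·¬C is G directly.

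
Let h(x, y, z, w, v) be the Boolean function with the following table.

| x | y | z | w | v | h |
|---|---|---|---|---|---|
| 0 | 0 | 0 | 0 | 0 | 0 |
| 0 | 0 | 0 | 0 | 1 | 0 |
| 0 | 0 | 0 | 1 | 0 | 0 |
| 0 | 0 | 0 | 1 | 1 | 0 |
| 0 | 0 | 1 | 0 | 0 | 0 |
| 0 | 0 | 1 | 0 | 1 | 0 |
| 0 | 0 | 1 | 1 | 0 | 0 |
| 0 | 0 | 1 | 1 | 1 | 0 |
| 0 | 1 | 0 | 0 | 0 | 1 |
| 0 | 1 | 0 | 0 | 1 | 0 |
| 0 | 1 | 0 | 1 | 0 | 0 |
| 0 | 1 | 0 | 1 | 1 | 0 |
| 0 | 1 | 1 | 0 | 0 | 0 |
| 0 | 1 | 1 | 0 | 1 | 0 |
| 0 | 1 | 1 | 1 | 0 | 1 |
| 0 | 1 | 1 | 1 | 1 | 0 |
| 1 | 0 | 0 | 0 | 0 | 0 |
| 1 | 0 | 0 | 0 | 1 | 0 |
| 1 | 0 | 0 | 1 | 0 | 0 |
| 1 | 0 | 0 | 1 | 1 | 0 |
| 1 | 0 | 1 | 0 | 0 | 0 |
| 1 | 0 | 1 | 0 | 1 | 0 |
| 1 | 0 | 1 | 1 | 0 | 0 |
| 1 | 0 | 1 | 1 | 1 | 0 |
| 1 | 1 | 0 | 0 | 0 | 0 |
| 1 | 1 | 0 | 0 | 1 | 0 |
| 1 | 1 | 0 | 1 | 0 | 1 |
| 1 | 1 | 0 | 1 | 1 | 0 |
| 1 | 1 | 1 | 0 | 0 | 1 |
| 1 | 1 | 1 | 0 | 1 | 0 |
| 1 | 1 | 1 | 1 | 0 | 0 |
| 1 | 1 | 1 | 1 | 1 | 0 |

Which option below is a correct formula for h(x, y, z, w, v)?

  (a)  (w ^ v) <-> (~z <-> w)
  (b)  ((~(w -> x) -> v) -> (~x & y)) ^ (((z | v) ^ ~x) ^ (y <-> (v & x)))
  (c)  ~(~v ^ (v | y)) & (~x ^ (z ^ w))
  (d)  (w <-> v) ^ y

(a) disagrees with h on (0,0,0,0,0) (formula → 1, table → 0); rule it out.
(b) disagrees with h on (0,0,0,0,1) (formula → 1, table → 0); rule it out.
(d) disagrees with h on (0,0,0,0,0) (formula → 1, table → 0); rule it out.
That leaves (c). Evaluating it on every row reproduces the table of h exactly.

c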